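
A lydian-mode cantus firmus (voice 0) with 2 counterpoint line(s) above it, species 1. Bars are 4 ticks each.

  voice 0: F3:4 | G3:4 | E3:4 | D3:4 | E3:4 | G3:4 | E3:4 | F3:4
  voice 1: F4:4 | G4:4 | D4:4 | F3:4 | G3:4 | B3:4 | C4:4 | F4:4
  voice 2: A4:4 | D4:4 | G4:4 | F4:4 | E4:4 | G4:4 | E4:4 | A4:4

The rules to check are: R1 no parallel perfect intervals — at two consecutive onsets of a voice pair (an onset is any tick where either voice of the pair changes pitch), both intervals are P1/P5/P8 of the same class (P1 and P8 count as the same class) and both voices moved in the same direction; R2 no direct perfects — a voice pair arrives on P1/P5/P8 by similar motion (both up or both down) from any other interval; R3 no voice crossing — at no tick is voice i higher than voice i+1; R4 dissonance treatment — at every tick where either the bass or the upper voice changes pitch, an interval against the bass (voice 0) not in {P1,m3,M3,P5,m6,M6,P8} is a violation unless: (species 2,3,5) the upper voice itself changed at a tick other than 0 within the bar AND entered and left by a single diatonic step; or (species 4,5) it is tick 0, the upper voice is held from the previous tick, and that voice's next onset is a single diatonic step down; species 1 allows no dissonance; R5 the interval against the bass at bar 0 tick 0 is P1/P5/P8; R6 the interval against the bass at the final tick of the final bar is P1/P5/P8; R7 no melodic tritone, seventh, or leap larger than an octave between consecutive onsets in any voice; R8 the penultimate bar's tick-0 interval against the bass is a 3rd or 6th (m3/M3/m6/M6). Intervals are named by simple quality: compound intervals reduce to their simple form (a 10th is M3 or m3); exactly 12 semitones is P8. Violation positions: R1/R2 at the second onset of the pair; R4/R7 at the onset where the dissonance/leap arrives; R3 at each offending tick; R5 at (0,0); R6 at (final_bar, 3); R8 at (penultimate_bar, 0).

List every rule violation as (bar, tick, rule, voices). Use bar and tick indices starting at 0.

bar 0: v0=F3 v1=F4 v2=A4 downbeat M3
bar 1: v0=G3 v1=G4 v2=D4 downbeat P5
bar 2: v0=E3 v1=D4 v2=G4 downbeat m3
bar 3: v0=D3 v1=F3 v2=F4 downbeat m3
bar 4: v0=E3 v1=G3 v2=E4 downbeat P8
bar 5: v0=G3 v1=B3 v2=G4 downbeat P8
bar 6: v0=E3 v1=C4 v2=E4 downbeat P8
bar 7: v0=F3 v1=F4 v2=A4 downbeat M3
  -> R5 @ bar 0 tick 0 v(0, 2): opens on M3
  -> R1 @ bar 1 tick 0 v(0, 1): F3/F4 P8 -> G3/G4 P8 similar
  -> R3 @ bar 1 tick 0 v(1, 2): G4 above D4
  -> R3 @ bar 1 tick 1 v(1, 2): G4 above D4
  -> R3 @ bar 1 tick 2 v(1, 2): G4 above D4
  -> R3 @ bar 1 tick 3 v(1, 2): G4 above D4
  -> R4 @ bar 2 tick 0 v(0, 1): E3/D4 m7 untreated
  -> R2 @ bar 3 tick 0 v(1, 2): D4/G4 P4 -> F3/F4 P8 similar
  -> R1 @ bar 5 tick 0 v(0, 2): E3/E4 P8 -> G3/G4 P8 similar
  -> R1 @ bar 6 tick 0 v(0, 2): G3/G4 P8 -> E3/E4 P8 similar
  -> R8 @ bar 6 tick 0 v(0, 2): penult P8 not 3rd/6th
  -> R2 @ bar 7 tick 0 v(0, 1): E3/C4 m6 -> F3/F4 P8 similar
  -> R6 @ bar 7 tick 3 v(0, 2): closes on M3

(0, 0, R5, (0, 2))
(1, 0, R1, (0, 1))
(1, 0, R3, (1, 2))
(1, 1, R3, (1, 2))
(1, 2, R3, (1, 2))
(1, 3, R3, (1, 2))
(2, 0, R4, (0, 1))
(3, 0, R2, (1, 2))
(5, 0, R1, (0, 2))
(6, 0, R1, (0, 2))
(6, 0, R8, (0, 2))
(7, 0, R2, (0, 1))
(7, 3, R6, (0, 2))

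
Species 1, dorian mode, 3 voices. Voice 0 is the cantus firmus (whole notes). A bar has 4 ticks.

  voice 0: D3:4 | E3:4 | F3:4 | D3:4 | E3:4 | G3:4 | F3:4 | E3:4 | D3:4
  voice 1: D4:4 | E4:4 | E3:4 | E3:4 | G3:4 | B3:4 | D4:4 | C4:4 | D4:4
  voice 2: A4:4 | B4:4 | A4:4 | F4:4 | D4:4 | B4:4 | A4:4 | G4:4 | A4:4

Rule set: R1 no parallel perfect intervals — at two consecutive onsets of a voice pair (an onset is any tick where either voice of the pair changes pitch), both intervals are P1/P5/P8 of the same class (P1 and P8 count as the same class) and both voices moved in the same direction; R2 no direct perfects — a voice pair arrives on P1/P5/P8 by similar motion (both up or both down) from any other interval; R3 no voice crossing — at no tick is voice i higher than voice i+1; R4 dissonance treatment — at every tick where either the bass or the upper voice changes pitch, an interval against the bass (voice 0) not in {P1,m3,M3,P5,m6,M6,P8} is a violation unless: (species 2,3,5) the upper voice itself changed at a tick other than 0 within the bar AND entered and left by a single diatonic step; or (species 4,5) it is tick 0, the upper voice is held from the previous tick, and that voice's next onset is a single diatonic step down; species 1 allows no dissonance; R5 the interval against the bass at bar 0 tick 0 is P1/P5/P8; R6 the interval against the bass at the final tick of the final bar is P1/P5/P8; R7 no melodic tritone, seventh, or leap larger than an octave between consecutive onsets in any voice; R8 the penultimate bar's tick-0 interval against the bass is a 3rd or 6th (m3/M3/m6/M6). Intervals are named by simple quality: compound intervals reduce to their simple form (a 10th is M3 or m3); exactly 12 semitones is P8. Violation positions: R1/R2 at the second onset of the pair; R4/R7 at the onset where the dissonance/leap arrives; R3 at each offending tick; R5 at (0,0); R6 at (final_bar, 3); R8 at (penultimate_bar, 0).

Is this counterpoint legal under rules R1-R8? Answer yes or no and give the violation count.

No (13 violations)

bar 0: v0=D3 v1=D4 v2=A4 (P5)
bar 1: v0=E3 v1=E4 v2=B4 (P5)
bar 2: v0=F3 v1=E3 v2=A4 (M3)
bar 3: v0=D3 v1=E3 v2=F4 (m3)
bar 4: v0=E3 v1=G3 v2=D4 (m7)
bar 5: v0=G3 v1=B3 v2=B4 (M3)
bar 6: v0=F3 v1=D4 v2=A4 (M3)
bar 7: v0=E3 v1=C4 v2=G4 (m3)
bar 8: v0=D3 v1=D4 v2=A4 (P5)
  R1 @ bar1.0: D3/D4 P8 -> E3/E4 P8 similar
  R1 @ bar1.0: D3/A4 P5 -> E3/B4 P5 similar
  R1 @ bar1.0: D4/A4 P5 -> E4/B4 P5 similar
  R3 @ bar2.0: F3 above E3
  R4 @ bar2.0: F3/E3 m2 untreated
  R3 @ bar2.1: F3 above E3
  R3 @ bar2.2: F3 above E3
  R3 @ bar2.3: F3 above E3
  R4 @ bar3.0: D3/E3 M2 untreated
  R4 @ bar4.0: E3/D4 m7 untreated
  R2 @ bar5.0: G3/D4 P5 -> B3/B4 P8 similar
  R1 @ bar7.0: D4/A4 P5 -> C4/G4 P5 similar
  R1 @ bar8.0: C4/G4 P5 -> D4/A4 P5 similar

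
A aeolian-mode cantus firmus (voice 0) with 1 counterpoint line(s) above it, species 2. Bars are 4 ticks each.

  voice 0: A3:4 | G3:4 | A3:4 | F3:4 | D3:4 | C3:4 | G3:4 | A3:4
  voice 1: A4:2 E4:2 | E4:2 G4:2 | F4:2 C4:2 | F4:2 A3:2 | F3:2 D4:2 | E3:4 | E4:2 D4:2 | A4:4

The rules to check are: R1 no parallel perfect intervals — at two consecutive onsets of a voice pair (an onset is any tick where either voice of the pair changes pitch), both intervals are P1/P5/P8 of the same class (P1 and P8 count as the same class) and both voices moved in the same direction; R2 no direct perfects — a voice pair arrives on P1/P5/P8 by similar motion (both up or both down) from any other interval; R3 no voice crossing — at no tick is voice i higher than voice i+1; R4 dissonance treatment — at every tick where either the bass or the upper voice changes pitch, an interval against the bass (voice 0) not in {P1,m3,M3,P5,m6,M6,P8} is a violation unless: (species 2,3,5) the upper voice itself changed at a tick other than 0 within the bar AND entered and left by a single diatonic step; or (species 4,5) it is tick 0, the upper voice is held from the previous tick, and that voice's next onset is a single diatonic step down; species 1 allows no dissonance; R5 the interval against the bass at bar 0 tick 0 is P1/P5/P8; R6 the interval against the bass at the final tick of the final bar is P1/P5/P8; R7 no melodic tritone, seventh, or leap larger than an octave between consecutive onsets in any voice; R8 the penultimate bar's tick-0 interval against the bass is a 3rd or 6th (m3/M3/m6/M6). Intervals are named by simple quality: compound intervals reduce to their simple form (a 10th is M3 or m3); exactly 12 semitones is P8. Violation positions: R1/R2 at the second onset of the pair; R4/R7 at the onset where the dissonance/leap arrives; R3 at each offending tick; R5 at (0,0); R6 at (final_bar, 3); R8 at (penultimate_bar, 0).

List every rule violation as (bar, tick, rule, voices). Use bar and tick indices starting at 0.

bar 0: v0=A3 v1=A4 downbeat P8
bar 1: v0=G3 v1=E4 downbeat M6
bar 2: v0=A3 v1=F4 downbeat m6
bar 3: v0=F3 v1=F4 downbeat P8
bar 4: v0=D3 v1=F3 downbeat m3
bar 5: v0=C3 v1=E3 downbeat M3
bar 6: v0=G3 v1=E4 downbeat M6
bar 7: v0=A3 v1=A4 downbeat P8
  -> R7 @ bar 5 tick 0 v(1,): D4->E3 leap 10st
  -> R2 @ bar 7 tick 0 v(0, 1): G3/D4 P5 -> A3/A4 P8 similar

(5, 0, R7, (1,))
(7, 0, R2, (0, 1))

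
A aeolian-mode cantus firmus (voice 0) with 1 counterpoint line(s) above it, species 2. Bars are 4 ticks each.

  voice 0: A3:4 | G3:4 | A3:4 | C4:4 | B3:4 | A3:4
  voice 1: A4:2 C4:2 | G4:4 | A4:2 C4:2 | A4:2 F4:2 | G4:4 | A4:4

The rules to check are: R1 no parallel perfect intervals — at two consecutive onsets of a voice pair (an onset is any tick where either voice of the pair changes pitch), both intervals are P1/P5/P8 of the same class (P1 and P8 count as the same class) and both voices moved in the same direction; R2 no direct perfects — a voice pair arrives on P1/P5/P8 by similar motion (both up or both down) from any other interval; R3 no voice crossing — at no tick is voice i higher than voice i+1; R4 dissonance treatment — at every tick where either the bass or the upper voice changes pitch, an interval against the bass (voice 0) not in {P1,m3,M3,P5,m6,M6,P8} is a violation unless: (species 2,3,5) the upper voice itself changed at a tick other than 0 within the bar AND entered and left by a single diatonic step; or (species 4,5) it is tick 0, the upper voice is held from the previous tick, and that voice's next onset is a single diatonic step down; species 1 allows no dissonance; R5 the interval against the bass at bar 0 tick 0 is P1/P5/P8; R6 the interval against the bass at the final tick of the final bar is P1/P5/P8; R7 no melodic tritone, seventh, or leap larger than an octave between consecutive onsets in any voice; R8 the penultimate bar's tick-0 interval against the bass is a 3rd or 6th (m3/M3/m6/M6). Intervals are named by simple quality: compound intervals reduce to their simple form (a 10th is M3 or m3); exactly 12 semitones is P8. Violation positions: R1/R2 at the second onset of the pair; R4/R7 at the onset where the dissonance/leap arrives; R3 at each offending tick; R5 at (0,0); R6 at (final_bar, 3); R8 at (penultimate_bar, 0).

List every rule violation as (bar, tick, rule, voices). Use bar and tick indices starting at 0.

(2, 0, R1, (0, 1))
(3, 2, R4, (0, 1))

bar 0: v0=A3 v1=A4 downbeat P8
bar 1: v0=G3 v1=G4 downbeat P8
bar 2: v0=A3 v1=A4 downbeat P8
bar 3: v0=C4 v1=A4 downbeat M6
bar 4: v0=B3 v1=G4 downbeat m6
bar 5: v0=A3 v1=A4 downbeat P8
  -> R1 @ bar 2 tick 0 v(0, 1): G3/G4 P8 -> A3/A4 P8 similar
  -> R4 @ bar 3 tick 2 v(0, 1): C4/F4 P4 untreated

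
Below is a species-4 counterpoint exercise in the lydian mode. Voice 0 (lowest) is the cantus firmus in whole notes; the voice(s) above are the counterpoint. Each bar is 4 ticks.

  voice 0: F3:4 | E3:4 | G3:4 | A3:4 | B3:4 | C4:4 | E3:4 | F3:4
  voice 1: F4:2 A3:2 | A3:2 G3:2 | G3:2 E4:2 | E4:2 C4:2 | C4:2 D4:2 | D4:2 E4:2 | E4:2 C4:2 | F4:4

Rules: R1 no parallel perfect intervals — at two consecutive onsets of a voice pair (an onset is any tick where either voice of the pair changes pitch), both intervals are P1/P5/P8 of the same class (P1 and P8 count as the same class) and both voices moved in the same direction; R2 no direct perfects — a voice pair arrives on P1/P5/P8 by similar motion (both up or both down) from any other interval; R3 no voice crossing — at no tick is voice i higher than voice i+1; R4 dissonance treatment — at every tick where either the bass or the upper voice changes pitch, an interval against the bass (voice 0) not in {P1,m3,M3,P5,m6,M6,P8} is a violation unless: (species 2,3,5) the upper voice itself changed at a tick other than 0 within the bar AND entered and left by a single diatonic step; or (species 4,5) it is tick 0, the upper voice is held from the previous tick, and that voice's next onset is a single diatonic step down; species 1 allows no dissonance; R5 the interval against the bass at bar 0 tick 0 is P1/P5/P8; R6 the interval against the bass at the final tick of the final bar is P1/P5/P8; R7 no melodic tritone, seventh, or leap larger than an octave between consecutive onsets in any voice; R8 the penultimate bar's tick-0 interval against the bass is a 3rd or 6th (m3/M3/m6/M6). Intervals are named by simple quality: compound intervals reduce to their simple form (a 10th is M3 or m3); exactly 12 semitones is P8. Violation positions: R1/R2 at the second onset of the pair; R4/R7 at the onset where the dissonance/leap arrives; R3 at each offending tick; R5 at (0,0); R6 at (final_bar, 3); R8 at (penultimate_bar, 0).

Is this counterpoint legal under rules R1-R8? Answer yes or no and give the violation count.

No (4 violations)

bar 0: v0=F3 v1=F4 (P8)
bar 1: v0=E3 v1=A3 (P4)
bar 2: v0=G3 v1=G3 (P1)
bar 3: v0=A3 v1=E4 (P5)
bar 4: v0=B3 v1=C4 (m2)
bar 5: v0=C4 v1=D4 (M2)
bar 6: v0=E3 v1=E4 (P8)
bar 7: v0=F3 v1=F4 (P8)
  R4 @ bar4.0: B3/C4 m2 untreated
  R4 @ bar5.0: C4/D4 M2 untreated
  R8 @ bar6.0: penult P8 not 3rd/6th
  R2 @ bar7.0: E3/C4 m6 -> F3/F4 P8 similar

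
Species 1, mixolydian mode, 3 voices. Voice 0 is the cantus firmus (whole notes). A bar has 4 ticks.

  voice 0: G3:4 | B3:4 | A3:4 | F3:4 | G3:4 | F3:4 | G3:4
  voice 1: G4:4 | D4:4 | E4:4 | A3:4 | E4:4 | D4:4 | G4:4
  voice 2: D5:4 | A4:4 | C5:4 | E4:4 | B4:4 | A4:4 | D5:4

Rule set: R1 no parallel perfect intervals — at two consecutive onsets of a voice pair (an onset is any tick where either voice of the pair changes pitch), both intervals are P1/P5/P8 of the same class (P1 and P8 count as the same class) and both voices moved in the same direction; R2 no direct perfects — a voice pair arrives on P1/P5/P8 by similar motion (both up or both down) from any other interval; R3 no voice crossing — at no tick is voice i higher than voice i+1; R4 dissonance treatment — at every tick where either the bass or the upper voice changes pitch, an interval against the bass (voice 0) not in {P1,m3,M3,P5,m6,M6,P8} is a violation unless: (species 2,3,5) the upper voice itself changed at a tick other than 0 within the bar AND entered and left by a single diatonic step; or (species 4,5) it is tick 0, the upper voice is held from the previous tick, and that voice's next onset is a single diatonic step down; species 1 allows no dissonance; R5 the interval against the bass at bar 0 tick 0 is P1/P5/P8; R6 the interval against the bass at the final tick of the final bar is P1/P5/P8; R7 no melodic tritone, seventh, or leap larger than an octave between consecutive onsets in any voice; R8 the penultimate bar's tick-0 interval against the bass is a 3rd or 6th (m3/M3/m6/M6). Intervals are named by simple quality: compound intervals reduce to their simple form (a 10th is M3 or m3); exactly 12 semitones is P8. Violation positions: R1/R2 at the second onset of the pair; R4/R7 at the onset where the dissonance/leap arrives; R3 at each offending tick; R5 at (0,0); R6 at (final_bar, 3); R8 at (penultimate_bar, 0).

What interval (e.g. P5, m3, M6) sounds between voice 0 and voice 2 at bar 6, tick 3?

voice 0=G3 voice 2=D5 -> P5

P5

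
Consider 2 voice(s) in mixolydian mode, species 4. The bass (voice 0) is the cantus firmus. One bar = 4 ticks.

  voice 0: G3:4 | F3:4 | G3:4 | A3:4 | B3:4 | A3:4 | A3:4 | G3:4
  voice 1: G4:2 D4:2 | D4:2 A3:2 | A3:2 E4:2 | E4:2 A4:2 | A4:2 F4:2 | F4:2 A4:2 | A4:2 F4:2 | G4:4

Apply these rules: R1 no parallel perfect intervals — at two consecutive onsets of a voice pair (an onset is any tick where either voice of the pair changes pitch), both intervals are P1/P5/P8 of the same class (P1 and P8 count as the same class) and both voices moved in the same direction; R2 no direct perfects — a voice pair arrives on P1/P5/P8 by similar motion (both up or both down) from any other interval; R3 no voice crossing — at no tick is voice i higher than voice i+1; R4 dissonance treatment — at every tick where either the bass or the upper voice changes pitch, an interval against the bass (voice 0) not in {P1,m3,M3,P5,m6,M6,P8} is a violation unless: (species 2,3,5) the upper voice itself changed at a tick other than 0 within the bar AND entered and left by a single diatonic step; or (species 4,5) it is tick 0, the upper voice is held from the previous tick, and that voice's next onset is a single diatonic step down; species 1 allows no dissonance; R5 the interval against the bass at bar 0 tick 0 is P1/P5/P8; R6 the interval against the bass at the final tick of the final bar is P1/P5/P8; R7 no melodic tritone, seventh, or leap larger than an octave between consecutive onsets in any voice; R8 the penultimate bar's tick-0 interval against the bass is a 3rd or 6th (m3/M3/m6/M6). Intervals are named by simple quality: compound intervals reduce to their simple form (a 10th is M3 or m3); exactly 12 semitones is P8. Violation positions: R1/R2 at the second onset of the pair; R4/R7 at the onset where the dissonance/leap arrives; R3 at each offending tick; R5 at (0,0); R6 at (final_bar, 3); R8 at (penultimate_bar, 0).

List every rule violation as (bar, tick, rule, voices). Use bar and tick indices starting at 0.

(2, 0, R4, (0, 1))
(4, 0, R4, (0, 1))
(4, 2, R4, (0, 1))
(6, 0, R8, (0, 1))

bar 0: v0=G3 v1=G4 downbeat P8
bar 1: v0=F3 v1=D4 downbeat M6
bar 2: v0=G3 v1=A3 downbeat M2
bar 3: v0=A3 v1=E4 downbeat P5
bar 4: v0=B3 v1=A4 downbeat m7
bar 5: v0=A3 v1=F4 downbeat m6
bar 6: v0=A3 v1=A4 downbeat P8
bar 7: v0=G3 v1=G4 downbeat P8
  -> R4 @ bar 2 tick 0 v(0, 1): G3/A3 M2 untreated
  -> R4 @ bar 4 tick 0 v(0, 1): B3/A4 m7 untreated
  -> R4 @ bar 4 tick 2 v(0, 1): B3/F4 TT untreated
  -> R8 @ bar 6 tick 0 v(0, 1): penult P8 not 3rd/6th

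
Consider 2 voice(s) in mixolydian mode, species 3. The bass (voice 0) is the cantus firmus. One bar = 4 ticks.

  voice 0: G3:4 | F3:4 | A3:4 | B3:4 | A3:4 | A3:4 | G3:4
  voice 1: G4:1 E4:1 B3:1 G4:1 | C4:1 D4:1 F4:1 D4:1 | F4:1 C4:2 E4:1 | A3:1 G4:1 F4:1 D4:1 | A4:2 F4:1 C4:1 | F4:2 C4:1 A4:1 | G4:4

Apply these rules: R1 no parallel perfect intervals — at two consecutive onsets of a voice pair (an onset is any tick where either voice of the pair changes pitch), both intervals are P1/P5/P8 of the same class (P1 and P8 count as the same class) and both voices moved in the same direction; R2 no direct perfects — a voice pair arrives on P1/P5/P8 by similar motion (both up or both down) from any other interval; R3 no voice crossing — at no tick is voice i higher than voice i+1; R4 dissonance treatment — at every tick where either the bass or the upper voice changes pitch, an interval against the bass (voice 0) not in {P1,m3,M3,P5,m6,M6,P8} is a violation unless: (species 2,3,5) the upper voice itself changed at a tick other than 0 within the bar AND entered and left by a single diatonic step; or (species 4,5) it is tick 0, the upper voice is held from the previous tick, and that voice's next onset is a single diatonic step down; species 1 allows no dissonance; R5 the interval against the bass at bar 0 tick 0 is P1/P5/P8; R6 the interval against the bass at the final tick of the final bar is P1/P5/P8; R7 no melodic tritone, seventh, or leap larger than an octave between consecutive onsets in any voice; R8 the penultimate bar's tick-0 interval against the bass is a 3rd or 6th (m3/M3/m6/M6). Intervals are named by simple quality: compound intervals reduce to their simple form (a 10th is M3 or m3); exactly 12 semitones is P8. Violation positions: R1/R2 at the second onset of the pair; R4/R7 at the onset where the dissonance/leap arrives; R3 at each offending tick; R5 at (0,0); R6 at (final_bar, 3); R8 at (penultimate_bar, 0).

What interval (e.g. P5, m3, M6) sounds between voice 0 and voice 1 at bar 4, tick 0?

P8

voice 0=A3 voice 1=A4 -> P8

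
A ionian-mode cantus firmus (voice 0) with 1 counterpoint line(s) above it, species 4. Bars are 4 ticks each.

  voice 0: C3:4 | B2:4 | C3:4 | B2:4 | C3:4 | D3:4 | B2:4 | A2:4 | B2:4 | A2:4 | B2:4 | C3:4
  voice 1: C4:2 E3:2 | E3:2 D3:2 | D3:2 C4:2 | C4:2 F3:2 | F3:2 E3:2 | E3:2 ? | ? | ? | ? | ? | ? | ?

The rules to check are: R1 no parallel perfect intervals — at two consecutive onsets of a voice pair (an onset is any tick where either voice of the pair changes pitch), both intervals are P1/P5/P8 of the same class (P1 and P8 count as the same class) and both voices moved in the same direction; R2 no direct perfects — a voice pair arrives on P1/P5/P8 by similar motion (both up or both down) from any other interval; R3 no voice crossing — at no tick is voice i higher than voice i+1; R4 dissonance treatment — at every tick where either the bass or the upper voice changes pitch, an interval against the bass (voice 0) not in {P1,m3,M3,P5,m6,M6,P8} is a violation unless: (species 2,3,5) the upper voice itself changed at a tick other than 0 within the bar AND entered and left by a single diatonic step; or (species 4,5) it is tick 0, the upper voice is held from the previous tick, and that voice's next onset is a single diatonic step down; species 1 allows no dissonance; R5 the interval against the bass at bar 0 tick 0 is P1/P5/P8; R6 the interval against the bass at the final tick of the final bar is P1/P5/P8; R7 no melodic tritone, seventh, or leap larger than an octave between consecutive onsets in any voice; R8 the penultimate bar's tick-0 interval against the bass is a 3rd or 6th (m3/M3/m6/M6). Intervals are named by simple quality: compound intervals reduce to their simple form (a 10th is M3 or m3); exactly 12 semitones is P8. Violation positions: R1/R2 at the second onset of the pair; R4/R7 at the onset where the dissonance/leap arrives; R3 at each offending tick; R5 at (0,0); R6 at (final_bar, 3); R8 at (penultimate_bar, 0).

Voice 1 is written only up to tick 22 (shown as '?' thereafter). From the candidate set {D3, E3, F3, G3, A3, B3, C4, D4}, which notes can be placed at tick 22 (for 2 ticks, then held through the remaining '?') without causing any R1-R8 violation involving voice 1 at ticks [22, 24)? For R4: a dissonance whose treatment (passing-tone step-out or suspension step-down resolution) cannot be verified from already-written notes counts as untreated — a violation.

D3: legal
E3: legal
F3: legal
G3: violates R4
A3: legal
B3: legal
C4: violates R4
D4: violates R7

{A3, B3, D3, E3, F3}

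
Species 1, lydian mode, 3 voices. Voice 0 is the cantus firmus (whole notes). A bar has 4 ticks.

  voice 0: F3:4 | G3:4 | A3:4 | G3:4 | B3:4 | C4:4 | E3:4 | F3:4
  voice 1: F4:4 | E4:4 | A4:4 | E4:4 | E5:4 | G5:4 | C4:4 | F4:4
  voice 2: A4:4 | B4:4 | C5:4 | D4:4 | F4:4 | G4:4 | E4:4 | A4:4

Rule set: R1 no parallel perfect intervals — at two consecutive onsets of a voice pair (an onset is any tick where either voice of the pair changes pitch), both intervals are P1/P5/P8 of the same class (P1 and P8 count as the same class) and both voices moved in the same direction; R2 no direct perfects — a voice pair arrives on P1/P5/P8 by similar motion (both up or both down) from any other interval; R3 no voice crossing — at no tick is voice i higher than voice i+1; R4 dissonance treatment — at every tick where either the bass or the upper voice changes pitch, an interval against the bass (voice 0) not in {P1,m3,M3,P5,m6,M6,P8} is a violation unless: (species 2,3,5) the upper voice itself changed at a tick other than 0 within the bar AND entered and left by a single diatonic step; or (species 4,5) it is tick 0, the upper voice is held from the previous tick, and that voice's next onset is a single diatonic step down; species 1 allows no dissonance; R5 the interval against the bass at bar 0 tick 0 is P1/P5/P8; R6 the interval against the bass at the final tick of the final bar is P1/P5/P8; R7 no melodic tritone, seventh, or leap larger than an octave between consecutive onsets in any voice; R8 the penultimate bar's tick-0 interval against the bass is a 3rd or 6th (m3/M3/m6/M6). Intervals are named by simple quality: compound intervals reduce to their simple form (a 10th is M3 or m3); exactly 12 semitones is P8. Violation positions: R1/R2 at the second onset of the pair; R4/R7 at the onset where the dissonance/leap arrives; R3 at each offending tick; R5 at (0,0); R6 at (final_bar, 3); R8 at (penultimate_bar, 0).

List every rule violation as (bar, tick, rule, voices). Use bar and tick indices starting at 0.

(0, 0, R5, (0, 2))
(2, 0, R2, (0, 1))
(3, 0, R2, (0, 2))
(3, 0, R3, (1, 2))
(3, 0, R7, (2,))
(3, 1, R3, (1, 2))
(3, 2, R3, (1, 2))
(3, 3, R3, (1, 2))
(4, 0, R3, (1, 2))
(4, 0, R4, (0, 1))
(4, 0, R4, (0, 2))
(4, 1, R3, (1, 2))
(4, 2, R3, (1, 2))
(4, 3, R3, (1, 2))
(5, 0, R2, (0, 1))
(5, 0, R2, (0, 2))
(5, 0, R2, (1, 2))
(5, 0, R3, (1, 2))
(5, 1, R3, (1, 2))
(5, 2, R3, (1, 2))
(5, 3, R3, (1, 2))
(6, 0, R2, (0, 2))
(6, 0, R7, (1,))
(6, 0, R8, (0, 2))
(7, 0, R2, (0, 1))
(7, 3, R6, (0, 2))

bar 0: v0=F3 v1=F4 v2=A4 downbeat M3
bar 1: v0=G3 v1=E4 v2=B4 downbeat M3
bar 2: v0=A3 v1=A4 v2=C5 downbeat m3
bar 3: v0=G3 v1=E4 v2=D4 downbeat P5
bar 4: v0=B3 v1=E5 v2=F4 downbeat TT
bar 5: v0=C4 v1=G5 v2=G4 downbeat P5
bar 6: v0=E3 v1=C4 v2=E4 downbeat P8
bar 7: v0=F3 v1=F4 v2=A4 downbeat M3
  -> R5 @ bar 0 tick 0 v(0, 2): opens on M3
  -> R2 @ bar 2 tick 0 v(0, 1): G3/E4 M6 -> A3/A4 P8 similar
  -> R2 @ bar 3 tick 0 v(0, 2): A3/C5 m3 -> G3/D4 P5 similar
  -> R3 @ bar 3 tick 0 v(1, 2): E4 above D4
  -> R7 @ bar 3 tick 0 v(2,): C5->D4 leap 10st
  -> R3 @ bar 3 tick 1 v(1, 2): E4 above D4
  -> R3 @ bar 3 tick 2 v(1, 2): E4 above D4
  -> R3 @ bar 3 tick 3 v(1, 2): E4 above D4
  -> R3 @ bar 4 tick 0 v(1, 2): E5 above F4
  -> R4 @ bar 4 tick 0 v(0, 1): B3/E5 P4 untreated
  -> R4 @ bar 4 tick 0 v(0, 2): B3/F4 TT untreated
  -> R3 @ bar 4 tick 1 v(1, 2): E5 above F4
  -> R3 @ bar 4 tick 2 v(1, 2): E5 above F4
  -> R3 @ bar 4 tick 3 v(1, 2): E5 above F4
  -> R2 @ bar 5 tick 0 v(0, 1): B3/E5 P4 -> C4/G5 P5 similar
  -> R2 @ bar 5 tick 0 v(0, 2): B3/F4 TT -> C4/G4 P5 similar
  -> R2 @ bar 5 tick 0 v(1, 2): E5/F4 M7 -> G5/G4 P8 similar
  -> R3 @ bar 5 tick 0 v(1, 2): G5 above G4
  -> R3 @ bar 5 tick 1 v(1, 2): G5 above G4
  -> R3 @ bar 5 tick 2 v(1, 2): G5 above G4
  -> R3 @ bar 5 tick 3 v(1, 2): G5 above G4
  -> R2 @ bar 6 tick 0 v(0, 2): C4/G4 P5 -> E3/E4 P8 similar
  -> R7 @ bar 6 tick 0 v(1,): G5->C4 leap 19st
  -> R8 @ bar 6 tick 0 v(0, 2): penult P8 not 3rd/6th
  -> R2 @ bar 7 tick 0 v(0, 1): E3/C4 m6 -> F3/F4 P8 similar
  -> R6 @ bar 7 tick 3 v(0, 2): closes on M3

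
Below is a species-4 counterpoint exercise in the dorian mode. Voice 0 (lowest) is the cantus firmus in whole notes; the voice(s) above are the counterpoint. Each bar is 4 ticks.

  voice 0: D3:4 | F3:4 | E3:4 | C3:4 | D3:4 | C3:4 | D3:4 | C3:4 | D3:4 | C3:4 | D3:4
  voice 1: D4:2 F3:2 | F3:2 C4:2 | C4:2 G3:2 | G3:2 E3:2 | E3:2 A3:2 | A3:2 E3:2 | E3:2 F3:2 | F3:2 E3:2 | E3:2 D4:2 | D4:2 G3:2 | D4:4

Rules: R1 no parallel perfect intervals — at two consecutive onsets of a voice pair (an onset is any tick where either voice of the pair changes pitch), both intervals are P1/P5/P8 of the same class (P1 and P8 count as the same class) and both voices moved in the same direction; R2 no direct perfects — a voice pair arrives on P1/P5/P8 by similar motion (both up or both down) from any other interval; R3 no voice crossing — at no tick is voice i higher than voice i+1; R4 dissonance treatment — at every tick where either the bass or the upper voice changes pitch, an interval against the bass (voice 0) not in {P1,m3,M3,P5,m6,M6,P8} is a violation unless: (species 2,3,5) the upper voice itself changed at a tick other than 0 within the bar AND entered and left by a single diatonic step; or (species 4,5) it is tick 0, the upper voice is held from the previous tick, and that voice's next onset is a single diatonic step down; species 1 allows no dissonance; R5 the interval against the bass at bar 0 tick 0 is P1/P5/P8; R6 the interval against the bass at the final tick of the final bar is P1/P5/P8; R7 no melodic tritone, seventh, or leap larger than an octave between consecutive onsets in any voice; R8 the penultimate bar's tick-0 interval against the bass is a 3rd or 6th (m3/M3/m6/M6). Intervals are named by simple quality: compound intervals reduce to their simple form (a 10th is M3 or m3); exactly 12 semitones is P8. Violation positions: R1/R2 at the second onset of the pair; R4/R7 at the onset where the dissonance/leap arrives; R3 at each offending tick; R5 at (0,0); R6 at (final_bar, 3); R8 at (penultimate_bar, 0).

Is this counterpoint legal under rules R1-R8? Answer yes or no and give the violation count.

No (7 violations)

bar 0: v0=D3 v1=D4 (P8)
bar 1: v0=F3 v1=F3 (P1)
bar 2: v0=E3 v1=C4 (m6)
bar 3: v0=C3 v1=G3 (P5)
bar 4: v0=D3 v1=E3 (M2)
bar 5: v0=C3 v1=A3 (M6)
bar 6: v0=D3 v1=E3 (M2)
bar 7: v0=C3 v1=F3 (P4)
bar 8: v0=D3 v1=E3 (M2)
bar 9: v0=C3 v1=D4 (M2)
bar 10: v0=D3 v1=D4 (P8)
  R4 @ bar4.0: D3/E3 M2 untreated
  R4 @ bar6.0: D3/E3 M2 untreated
  R4 @ bar8.0: D3/E3 M2 untreated
  R7 @ bar8.2: E3->D4 leap 10st
  R4 @ bar9.0: C3/D4 M2 untreated
  R8 @ bar9.0: penult M2 not 3rd/6th
  R2 @ bar10.0: C3/G3 P5 -> D3/D4 P8 similar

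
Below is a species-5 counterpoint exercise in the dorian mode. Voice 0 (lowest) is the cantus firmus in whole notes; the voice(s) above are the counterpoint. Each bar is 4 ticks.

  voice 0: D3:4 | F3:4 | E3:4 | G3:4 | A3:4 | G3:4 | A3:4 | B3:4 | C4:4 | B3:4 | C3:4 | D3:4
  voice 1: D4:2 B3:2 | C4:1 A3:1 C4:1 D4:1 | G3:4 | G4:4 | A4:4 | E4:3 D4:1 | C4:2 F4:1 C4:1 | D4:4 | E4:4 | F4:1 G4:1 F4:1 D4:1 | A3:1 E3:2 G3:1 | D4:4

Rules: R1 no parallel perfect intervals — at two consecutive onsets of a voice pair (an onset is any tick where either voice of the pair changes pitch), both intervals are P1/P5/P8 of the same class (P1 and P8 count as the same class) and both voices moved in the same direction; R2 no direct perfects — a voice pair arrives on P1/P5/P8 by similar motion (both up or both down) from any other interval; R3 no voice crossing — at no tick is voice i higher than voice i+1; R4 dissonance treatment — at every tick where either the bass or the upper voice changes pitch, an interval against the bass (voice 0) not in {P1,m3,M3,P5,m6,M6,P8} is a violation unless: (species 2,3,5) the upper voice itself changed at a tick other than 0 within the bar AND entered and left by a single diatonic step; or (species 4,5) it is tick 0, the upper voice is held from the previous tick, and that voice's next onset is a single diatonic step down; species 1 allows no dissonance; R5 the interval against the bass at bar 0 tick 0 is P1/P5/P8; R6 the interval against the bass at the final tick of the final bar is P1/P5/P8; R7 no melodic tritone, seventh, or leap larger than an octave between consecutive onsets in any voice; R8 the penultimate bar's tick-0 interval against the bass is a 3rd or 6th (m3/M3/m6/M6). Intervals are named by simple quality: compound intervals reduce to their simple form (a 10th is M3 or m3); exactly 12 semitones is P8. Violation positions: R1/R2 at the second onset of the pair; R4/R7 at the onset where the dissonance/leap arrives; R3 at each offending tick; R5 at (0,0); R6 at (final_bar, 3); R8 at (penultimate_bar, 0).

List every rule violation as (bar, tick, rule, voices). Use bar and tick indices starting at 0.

(1, 0, R2, (0, 1))
(3, 0, R2, (0, 1))
(4, 0, R1, (0, 1))
(9, 0, R4, (0, 1))
(9, 2, R4, (0, 1))
(10, 0, R7, (0,))
(11, 0, R2, (0, 1))

bar 0: v0=D3 v1=D4 downbeat P8
bar 1: v0=F3 v1=C4 downbeat P5
bar 2: v0=E3 v1=G3 downbeat m3
bar 3: v0=G3 v1=G4 downbeat P8
bar 4: v0=A3 v1=A4 downbeat P8
bar 5: v0=G3 v1=E4 downbeat M6
bar 6: v0=A3 v1=C4 downbeat m3
bar 7: v0=B3 v1=D4 downbeat m3
bar 8: v0=C4 v1=E4 downbeat M3
bar 9: v0=B3 v1=F4 downbeat TT
bar 10: v0=C3 v1=A3 downbeat M6
bar 11: v0=D3 v1=D4 downbeat P8
  -> R2 @ bar 1 tick 0 v(0, 1): D3/B3 M6 -> F3/C4 P5 similar
  -> R2 @ bar 3 tick 0 v(0, 1): E3/G3 m3 -> G3/G4 P8 similar
  -> R1 @ bar 4 tick 0 v(0, 1): G3/G4 P8 -> A3/A4 P8 similar
  -> R4 @ bar 9 tick 0 v(0, 1): B3/F4 TT untreated
  -> R4 @ bar 9 tick 2 v(0, 1): B3/F4 TT untreated
  -> R7 @ bar 10 tick 0 v(0,): B3->C3 leap 11st
  -> R2 @ bar 11 tick 0 v(0, 1): C3/G3 P5 -> D3/D4 P8 similar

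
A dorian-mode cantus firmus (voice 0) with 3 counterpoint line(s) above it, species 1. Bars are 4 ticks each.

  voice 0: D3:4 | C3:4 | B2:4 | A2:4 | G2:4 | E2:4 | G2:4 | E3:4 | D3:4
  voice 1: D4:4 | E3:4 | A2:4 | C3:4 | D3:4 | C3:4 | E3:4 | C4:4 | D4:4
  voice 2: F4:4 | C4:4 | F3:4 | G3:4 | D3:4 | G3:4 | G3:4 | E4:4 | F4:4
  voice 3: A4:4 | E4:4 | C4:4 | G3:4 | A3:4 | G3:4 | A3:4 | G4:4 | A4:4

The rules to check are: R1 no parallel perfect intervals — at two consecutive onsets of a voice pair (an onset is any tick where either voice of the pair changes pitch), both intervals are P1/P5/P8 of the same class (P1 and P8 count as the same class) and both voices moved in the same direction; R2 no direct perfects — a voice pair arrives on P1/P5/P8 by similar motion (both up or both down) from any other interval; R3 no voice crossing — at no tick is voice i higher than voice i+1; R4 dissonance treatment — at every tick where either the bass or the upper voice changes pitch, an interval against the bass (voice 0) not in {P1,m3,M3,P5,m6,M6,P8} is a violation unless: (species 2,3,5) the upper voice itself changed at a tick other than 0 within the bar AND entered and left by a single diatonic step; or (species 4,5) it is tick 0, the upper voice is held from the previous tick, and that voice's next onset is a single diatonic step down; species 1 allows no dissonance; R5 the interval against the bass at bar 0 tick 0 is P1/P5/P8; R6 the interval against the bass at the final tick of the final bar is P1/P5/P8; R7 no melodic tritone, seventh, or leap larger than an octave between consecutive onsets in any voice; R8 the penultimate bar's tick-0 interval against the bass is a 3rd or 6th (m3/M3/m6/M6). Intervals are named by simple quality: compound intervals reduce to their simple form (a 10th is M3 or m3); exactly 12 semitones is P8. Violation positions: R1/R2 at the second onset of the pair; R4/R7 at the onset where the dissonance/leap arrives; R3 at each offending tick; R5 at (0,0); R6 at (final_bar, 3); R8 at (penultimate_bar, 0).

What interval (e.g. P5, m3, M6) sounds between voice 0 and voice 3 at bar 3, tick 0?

m7

voice 0=A2 voice 3=G3 -> m7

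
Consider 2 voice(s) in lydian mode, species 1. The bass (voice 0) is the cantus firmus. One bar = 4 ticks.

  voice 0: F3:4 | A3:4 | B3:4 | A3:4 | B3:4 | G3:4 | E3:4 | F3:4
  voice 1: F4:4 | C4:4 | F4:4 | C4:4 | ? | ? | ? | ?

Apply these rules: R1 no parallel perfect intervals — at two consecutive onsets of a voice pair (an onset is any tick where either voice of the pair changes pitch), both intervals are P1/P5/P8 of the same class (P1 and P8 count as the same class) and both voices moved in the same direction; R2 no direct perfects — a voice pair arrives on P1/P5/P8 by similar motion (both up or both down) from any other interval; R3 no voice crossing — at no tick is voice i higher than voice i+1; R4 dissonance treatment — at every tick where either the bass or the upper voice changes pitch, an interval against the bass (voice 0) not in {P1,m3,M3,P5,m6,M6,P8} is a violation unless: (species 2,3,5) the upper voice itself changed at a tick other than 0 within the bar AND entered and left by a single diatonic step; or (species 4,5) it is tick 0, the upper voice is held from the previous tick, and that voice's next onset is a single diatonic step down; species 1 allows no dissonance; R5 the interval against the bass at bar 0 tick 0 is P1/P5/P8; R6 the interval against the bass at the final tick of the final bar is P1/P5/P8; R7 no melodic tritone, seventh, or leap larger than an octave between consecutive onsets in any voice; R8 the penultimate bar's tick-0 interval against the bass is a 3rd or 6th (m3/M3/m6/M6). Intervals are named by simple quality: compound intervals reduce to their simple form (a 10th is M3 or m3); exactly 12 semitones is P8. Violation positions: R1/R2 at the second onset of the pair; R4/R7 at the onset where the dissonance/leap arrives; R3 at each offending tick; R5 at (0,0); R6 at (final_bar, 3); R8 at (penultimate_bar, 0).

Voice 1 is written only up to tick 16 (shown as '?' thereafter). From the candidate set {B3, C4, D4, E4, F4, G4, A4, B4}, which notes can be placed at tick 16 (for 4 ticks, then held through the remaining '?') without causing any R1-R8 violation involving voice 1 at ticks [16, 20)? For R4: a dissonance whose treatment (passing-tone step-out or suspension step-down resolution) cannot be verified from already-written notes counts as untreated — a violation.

{B3, D4, G4}

B3: legal
C4: violates R4
D4: legal
E4: violates R4
F4: violates R4
G4: legal
A4: violates R4
B4: violates R2,R7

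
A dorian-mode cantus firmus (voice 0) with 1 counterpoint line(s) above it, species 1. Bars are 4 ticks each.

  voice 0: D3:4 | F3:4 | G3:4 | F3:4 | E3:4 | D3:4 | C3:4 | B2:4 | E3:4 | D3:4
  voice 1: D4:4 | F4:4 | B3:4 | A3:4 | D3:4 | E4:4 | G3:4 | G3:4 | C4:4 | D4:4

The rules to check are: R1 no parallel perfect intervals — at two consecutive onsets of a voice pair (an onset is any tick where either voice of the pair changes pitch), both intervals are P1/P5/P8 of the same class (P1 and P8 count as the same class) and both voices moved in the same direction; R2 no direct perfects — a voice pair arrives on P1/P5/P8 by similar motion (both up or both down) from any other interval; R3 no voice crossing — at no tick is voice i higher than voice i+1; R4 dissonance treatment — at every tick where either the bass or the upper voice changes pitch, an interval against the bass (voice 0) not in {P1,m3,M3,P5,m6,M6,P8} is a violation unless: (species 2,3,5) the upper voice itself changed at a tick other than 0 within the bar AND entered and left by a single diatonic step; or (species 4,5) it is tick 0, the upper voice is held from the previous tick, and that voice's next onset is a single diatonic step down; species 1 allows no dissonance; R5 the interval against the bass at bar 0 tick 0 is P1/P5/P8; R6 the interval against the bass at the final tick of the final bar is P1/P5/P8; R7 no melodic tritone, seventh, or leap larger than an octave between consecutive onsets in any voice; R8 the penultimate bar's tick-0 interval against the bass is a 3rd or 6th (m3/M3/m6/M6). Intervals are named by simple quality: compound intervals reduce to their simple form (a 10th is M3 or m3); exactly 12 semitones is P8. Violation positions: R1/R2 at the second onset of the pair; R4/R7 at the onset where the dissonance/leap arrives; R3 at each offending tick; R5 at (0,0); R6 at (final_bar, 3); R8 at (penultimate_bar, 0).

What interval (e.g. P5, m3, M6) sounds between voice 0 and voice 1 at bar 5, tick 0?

M2

voice 0=D3 voice 1=E4 -> M2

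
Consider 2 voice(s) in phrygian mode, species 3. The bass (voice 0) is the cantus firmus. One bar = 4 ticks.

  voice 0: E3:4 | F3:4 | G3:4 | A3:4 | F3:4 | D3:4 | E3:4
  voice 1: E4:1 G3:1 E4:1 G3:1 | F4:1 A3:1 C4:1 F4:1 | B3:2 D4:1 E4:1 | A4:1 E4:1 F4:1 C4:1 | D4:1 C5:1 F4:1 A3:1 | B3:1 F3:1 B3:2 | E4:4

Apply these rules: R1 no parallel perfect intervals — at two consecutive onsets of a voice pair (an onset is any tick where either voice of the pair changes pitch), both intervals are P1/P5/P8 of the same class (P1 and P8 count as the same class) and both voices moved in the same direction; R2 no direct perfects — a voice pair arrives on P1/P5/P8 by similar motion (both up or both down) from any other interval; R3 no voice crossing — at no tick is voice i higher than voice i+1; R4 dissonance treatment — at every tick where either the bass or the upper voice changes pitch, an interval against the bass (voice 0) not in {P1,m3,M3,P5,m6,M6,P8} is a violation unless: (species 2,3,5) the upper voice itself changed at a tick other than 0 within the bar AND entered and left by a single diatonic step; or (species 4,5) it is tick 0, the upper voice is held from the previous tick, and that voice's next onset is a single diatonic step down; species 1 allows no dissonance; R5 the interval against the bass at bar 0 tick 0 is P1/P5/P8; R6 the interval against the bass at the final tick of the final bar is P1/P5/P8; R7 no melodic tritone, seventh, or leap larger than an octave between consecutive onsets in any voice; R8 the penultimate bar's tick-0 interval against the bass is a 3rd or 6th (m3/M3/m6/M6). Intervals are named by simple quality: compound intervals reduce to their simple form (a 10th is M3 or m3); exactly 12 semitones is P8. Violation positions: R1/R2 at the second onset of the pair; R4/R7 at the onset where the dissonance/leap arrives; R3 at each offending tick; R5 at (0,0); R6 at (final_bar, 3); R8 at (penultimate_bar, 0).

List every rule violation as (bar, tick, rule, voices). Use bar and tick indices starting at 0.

bar 0: v0=E3 v1=E4 downbeat P8
bar 1: v0=F3 v1=F4 downbeat P8
bar 2: v0=G3 v1=B3 downbeat M3
bar 3: v0=A3 v1=A4 downbeat P8
bar 4: v0=F3 v1=D4 downbeat M6
bar 5: v0=D3 v1=B3 downbeat M6
bar 6: v0=E3 v1=E4 downbeat P8
  -> R2 @ bar 1 tick 0 v(0, 1): E3/G3 m3 -> F3/F4 P8 similar
  -> R7 @ bar 1 tick 0 v(1,): G3->F4 leap 10st
  -> R7 @ bar 2 tick 0 v(1,): F4->B3 leap 6st
  -> R2 @ bar 3 tick 0 v(0, 1): G3/E4 M6 -> A3/A4 P8 similar
  -> R7 @ bar 4 tick 1 v(1,): D4->C5 leap 10st
  -> R7 @ bar 5 tick 1 v(1,): B3->F3 leap 6st
  -> R7 @ bar 5 tick 2 v(1,): F3->B3 leap 6st
  -> R2 @ bar 6 tick 0 v(0, 1): D3/B3 M6 -> E3/E4 P8 similar

(1, 0, R2, (0, 1))
(1, 0, R7, (1,))
(2, 0, R7, (1,))
(3, 0, R2, (0, 1))
(4, 1, R7, (1,))
(5, 1, R7, (1,))
(5, 2, R7, (1,))
(6, 0, R2, (0, 1))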